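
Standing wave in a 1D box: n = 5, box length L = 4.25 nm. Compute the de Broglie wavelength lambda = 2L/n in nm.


lambda = 2L / n
= 2 * 4.25 / 5
= 8.5 / 5
= 1.7 nm

1.7


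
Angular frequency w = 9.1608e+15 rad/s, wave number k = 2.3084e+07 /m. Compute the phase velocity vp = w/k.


vp = w / k
= 9.1608e+15 / 2.3084e+07
= 3.9685e+08 m/s

3.9685e+08


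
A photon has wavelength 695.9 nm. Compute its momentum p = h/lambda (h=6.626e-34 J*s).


p = h / lambda
= 6.626e-34 / (695.9e-9)
= 6.626e-34 / 6.9590e-07
= 9.5215e-28 kg*m/s

9.5215e-28


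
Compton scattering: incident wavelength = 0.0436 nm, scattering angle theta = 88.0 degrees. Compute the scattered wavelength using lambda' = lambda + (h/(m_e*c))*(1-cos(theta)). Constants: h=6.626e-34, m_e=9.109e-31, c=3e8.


Compton wavelength: h/(m_e*c) = 2.4247e-12 m
d_lambda = 2.4247e-12 * (1 - cos(88.0 deg))
= 2.4247e-12 * 0.965101
= 2.3401e-12 m = 0.00234 nm
lambda' = 0.0436 + 0.00234
= 0.04594 nm

0.04594


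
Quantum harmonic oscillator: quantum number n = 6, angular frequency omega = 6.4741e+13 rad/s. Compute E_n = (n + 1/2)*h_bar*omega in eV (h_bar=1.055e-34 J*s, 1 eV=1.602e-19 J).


E = (n + 1/2) * h_bar * omega
= (6 + 0.5) * 1.055e-34 * 6.4741e+13
= 6.5 * 6.8302e-21
= 4.4396e-20 J
= 0.2771 eV

0.2771


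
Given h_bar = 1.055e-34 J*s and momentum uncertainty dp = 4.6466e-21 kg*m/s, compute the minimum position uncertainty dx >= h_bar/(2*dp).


dx = h_bar / (2 * dp)
= 1.055e-34 / (2 * 4.6466e-21)
= 1.055e-34 / 9.2932e-21
= 1.1352e-14 m

1.1352e-14


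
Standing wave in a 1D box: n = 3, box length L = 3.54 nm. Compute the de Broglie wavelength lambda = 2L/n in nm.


lambda = 2L / n
= 2 * 3.54 / 3
= 7.08 / 3
= 2.36 nm

2.36


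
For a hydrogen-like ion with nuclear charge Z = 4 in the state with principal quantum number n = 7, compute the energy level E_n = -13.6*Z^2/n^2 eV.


E_n = -13.6 * Z^2 / n^2
= -13.6 * 4^2 / 7^2
= -13.6 * 16 / 49
= -4.4408 eV

-4.4408


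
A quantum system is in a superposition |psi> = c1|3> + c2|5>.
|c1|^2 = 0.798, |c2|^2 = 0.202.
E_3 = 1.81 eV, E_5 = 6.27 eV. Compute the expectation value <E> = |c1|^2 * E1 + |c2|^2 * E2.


<E> = |c1|^2 * E1 + |c2|^2 * E2
= 0.798 * 1.81 + 0.202 * 6.27
= 1.4444 + 1.2665
= 2.7109 eV

2.7109


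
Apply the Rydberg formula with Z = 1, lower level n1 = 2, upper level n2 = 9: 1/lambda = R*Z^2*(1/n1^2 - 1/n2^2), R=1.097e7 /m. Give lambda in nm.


1/lambda = R * Z^2 * (1/n1^2 - 1/n2^2)
= 1.097e7 * 1^2 * (1/2^2 - 1/9^2)
= 1.097e7 * 1 * (0.25 - 0.012346)
= 2.6071e+06 /m
lambda = 1 / 2.6071e+06
= 383.5727 nm

383.5727


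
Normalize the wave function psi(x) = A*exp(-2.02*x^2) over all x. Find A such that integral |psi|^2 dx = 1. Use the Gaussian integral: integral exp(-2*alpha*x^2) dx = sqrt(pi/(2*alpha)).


integral |psi|^2 dx = A^2 * sqrt(pi/(2*alpha)) = 1
A^2 = sqrt(2*alpha/pi)
= sqrt(2 * 2.02 / pi)
= 1.134007
A = sqrt(1.134007)
= 1.0649

1.0649


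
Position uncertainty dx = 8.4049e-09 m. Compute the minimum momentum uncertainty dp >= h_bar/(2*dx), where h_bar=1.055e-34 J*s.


dp = h_bar / (2 * dx)
= 1.055e-34 / (2 * 8.4049e-09)
= 1.055e-34 / 1.6810e-08
= 6.2761e-27 kg*m/s

6.2761e-27


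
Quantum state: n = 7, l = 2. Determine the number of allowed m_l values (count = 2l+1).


m_l ranges from -l to +l in integer steps
So m_l goes from -2 to +2
Count = 2l + 1 = 2*2 + 1
= 5

5


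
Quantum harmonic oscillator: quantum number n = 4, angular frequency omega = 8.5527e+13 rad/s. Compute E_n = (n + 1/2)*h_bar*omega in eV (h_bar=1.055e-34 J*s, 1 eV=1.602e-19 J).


E = (n + 1/2) * h_bar * omega
= (4 + 0.5) * 1.055e-34 * 8.5527e+13
= 4.5 * 9.0231e-21
= 4.0604e-20 J
= 0.2535 eV

0.2535


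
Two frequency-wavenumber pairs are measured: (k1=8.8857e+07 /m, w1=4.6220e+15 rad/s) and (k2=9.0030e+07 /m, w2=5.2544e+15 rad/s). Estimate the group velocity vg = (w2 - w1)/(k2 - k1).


vg = (w2 - w1) / (k2 - k1)
= (5.2544e+15 - 4.6220e+15) / (9.0030e+07 - 8.8857e+07)
= 6.3240e+14 / 1.1730e+06
= 5.3913e+08 m/s

5.3913e+08


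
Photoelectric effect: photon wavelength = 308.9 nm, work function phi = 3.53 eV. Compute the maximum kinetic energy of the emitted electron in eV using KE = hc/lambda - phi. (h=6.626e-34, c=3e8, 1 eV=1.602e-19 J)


E_photon = hc / lambda
= (6.626e-34)(3e8) / (308.9e-9)
= 6.4351e-19 J
= 4.0169 eV
KE = E_photon - phi
= 4.0169 - 3.53
= 0.4869 eV

0.4869


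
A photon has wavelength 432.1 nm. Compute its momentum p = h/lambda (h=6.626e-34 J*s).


p = h / lambda
= 6.626e-34 / (432.1e-9)
= 6.626e-34 / 4.3210e-07
= 1.5334e-27 kg*m/s

1.5334e-27


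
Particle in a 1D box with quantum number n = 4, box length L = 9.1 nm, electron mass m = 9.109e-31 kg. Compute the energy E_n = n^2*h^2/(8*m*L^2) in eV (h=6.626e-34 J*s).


E = n^2 * h^2 / (8 * m * L^2)
= 4^2 * (6.626e-34)^2 / (8 * 9.109e-31 * (9.1e-9)^2)
= 16 * 4.3904e-67 / (8 * 9.109e-31 * 8.2810e-17)
= 1.1641e-20 J
= 0.0727 eV

0.0727


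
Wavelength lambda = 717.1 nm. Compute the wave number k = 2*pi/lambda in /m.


k = 2 * pi / lambda
= 6.2832 / (717.1e-9)
= 6.2832 / 7.1710e-07
= 8.7619e+06 /m

8.7619e+06


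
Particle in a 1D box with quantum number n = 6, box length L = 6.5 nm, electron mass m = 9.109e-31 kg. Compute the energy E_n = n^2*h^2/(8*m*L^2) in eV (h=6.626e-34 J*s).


E = n^2 * h^2 / (8 * m * L^2)
= 6^2 * (6.626e-34)^2 / (8 * 9.109e-31 * (6.5e-9)^2)
= 36 * 4.3904e-67 / (8 * 9.109e-31 * 4.2250e-17)
= 5.1336e-20 J
= 0.3204 eV

0.3204


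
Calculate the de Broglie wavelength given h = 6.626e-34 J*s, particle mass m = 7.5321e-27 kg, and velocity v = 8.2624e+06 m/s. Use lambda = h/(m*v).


lambda = h / (m * v)
= 6.626e-34 / (7.5321e-27 * 8.2624e+06)
= 6.626e-34 / 6.2233e-20
= 1.0647e-14 m

1.0647e-14


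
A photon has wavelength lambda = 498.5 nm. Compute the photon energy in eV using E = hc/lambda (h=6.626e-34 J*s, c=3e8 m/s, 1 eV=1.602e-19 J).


E = hc / lambda
= (6.626e-34)(3e8) / (498.5e-9)
= 1.9878e-25 / 4.9850e-07
= 3.9876e-19 J
Converting to eV: 3.9876e-19 / 1.602e-19
= 2.4891 eV

2.4891


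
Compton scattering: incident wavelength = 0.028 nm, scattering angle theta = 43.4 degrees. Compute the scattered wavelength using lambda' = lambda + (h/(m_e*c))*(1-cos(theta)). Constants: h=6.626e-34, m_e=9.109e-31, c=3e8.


Compton wavelength: h/(m_e*c) = 2.4247e-12 m
d_lambda = 2.4247e-12 * (1 - cos(43.4 deg))
= 2.4247e-12 * 0.273425
= 6.6298e-13 m = 0.000663 nm
lambda' = 0.028 + 0.000663
= 0.028663 nm

0.028663


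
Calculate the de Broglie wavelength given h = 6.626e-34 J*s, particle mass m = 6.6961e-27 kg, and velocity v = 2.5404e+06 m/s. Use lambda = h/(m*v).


lambda = h / (m * v)
= 6.626e-34 / (6.6961e-27 * 2.5404e+06)
= 6.626e-34 / 1.7011e-20
= 3.8952e-14 m

3.8952e-14


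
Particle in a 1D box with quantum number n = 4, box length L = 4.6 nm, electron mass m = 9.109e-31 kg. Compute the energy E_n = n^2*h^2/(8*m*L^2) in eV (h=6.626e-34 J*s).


E = n^2 * h^2 / (8 * m * L^2)
= 4^2 * (6.626e-34)^2 / (8 * 9.109e-31 * (4.6e-9)^2)
= 16 * 4.3904e-67 / (8 * 9.109e-31 * 2.1160e-17)
= 4.5556e-20 J
= 0.2844 eV

0.2844


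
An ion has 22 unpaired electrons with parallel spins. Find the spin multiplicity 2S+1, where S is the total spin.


Total spin S = N * (1/2) = 22 * 0.5 = 11.0
Spin multiplicity = 2S + 1
= 2 * 11.0 + 1
= 23

23


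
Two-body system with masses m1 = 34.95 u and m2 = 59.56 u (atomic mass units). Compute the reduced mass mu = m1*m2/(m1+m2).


mu = m1 * m2 / (m1 + m2)
= 34.95 * 59.56 / (34.95 + 59.56)
= 2081.622 / 94.51
= 22.0254 u

22.0254


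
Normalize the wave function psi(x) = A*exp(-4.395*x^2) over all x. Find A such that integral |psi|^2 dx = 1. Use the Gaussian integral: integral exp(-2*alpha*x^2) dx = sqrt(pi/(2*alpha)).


integral |psi|^2 dx = A^2 * sqrt(pi/(2*alpha)) = 1
A^2 = sqrt(2*alpha/pi)
= sqrt(2 * 4.395 / pi)
= 1.672706
A = sqrt(1.672706)
= 1.2933

1.2933


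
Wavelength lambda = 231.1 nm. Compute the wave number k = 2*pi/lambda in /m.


k = 2 * pi / lambda
= 6.2832 / (231.1e-9)
= 6.2832 / 2.3110e-07
= 2.7188e+07 /m

2.7188e+07


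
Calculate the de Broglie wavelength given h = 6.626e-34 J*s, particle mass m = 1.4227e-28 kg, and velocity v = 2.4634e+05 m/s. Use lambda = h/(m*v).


lambda = h / (m * v)
= 6.626e-34 / (1.4227e-28 * 2.4634e+05)
= 6.626e-34 / 3.5047e-23
= 1.8906e-11 m

1.8906e-11


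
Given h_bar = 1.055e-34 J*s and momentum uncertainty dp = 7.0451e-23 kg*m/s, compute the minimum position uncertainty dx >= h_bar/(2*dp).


dx = h_bar / (2 * dp)
= 1.055e-34 / (2 * 7.0451e-23)
= 1.055e-34 / 1.4090e-22
= 7.4875e-13 m

7.4875e-13


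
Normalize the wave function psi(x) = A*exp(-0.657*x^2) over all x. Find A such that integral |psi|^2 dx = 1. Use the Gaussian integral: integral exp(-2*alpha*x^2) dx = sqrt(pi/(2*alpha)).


integral |psi|^2 dx = A^2 * sqrt(pi/(2*alpha)) = 1
A^2 = sqrt(2*alpha/pi)
= sqrt(2 * 0.657 / pi)
= 0.64673
A = sqrt(0.64673)
= 0.8042

0.8042


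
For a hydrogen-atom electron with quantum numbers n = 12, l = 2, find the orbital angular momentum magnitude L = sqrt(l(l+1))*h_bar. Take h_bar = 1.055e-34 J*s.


L = sqrt(l*(l+1)) * h_bar
= sqrt(2 * 3) * 1.055e-34
= sqrt(6) * 1.055e-34
= 2.4495 * 1.055e-34
= 2.5842e-34 J*s

2.5842e-34


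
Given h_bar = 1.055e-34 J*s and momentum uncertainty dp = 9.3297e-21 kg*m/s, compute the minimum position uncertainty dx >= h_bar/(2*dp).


dx = h_bar / (2 * dp)
= 1.055e-34 / (2 * 9.3297e-21)
= 1.055e-34 / 1.8659e-20
= 5.6540e-15 m

5.6540e-15


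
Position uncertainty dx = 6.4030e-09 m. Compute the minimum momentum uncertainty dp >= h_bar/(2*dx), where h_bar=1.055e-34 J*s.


dp = h_bar / (2 * dx)
= 1.055e-34 / (2 * 6.4030e-09)
= 1.055e-34 / 1.2806e-08
= 8.2383e-27 kg*m/s

8.2383e-27


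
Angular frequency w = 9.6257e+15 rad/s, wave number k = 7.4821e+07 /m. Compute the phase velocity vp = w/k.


vp = w / k
= 9.6257e+15 / 7.4821e+07
= 1.2865e+08 m/s

1.2865e+08


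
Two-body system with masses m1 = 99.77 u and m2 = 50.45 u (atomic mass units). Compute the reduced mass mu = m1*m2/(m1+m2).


mu = m1 * m2 / (m1 + m2)
= 99.77 * 50.45 / (99.77 + 50.45)
= 5033.3965 / 150.22
= 33.5068 u

33.5068


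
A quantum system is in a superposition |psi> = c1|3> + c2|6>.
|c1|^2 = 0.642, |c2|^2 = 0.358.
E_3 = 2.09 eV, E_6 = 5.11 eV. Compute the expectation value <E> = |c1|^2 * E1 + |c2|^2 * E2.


<E> = |c1|^2 * E1 + |c2|^2 * E2
= 0.642 * 2.09 + 0.358 * 5.11
= 1.3418 + 1.8294
= 3.1712 eV

3.1712


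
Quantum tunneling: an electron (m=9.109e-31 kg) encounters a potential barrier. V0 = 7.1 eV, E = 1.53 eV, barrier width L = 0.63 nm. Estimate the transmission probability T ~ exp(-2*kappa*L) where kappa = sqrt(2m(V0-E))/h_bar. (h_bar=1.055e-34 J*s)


V0 - E = 5.57 eV = 8.9231e-19 J
kappa = sqrt(2 * m * (V0-E)) / h_bar
= sqrt(2 * 9.109e-31 * 8.9231e-19) / 1.055e-34
= 1.2085e+10 /m
2*kappa*L = 2 * 1.2085e+10 * 0.63e-9
= 15.2275
T = exp(-15.2275) = 2.436693e-07

2.436693e-07


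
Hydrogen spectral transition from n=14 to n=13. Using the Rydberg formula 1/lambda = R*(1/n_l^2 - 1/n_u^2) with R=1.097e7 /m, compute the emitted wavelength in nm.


1/lambda = R * (1/n_l^2 - 1/n_u^2)
= 1.097e7 * (1/13^2 - 1/14^2)
= 1.097e7 * (0.005917 - 0.005102)
= 1.097e7 * 0.000815
= 8.9419e+03 /m
lambda = 1 / 8.9419e+03 = 111833.6203 nm

111833.6203


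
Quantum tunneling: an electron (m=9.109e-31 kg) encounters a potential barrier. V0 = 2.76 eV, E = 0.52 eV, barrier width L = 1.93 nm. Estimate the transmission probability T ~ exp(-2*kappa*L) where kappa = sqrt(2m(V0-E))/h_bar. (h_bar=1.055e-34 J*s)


V0 - E = 2.24 eV = 3.5885e-19 J
kappa = sqrt(2 * m * (V0-E)) / h_bar
= sqrt(2 * 9.109e-31 * 3.5885e-19) / 1.055e-34
= 7.6640e+09 /m
2*kappa*L = 2 * 7.6640e+09 * 1.93e-9
= 29.5829
T = exp(-29.5829) = 1.420098e-13

1.420098e-13


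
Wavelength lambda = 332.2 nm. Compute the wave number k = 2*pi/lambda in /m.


k = 2 * pi / lambda
= 6.2832 / (332.2e-9)
= 6.2832 / 3.3220e-07
= 1.8914e+07 /m

1.8914e+07


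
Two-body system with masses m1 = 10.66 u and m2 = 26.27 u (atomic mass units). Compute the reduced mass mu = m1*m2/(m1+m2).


mu = m1 * m2 / (m1 + m2)
= 10.66 * 26.27 / (10.66 + 26.27)
= 280.0382 / 36.93
= 7.5829 u

7.5829


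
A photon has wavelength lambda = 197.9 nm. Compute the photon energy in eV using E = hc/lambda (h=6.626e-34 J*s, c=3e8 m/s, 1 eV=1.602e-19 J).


E = hc / lambda
= (6.626e-34)(3e8) / (197.9e-9)
= 1.9878e-25 / 1.9790e-07
= 1.0044e-18 J
Converting to eV: 1.0044e-18 / 1.602e-19
= 6.27 eV

6.27


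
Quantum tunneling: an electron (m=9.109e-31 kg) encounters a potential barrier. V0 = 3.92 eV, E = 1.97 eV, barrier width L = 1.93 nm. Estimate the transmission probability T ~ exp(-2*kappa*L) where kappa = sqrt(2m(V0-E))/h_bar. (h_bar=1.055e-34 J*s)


V0 - E = 1.95 eV = 3.1239e-19 J
kappa = sqrt(2 * m * (V0-E)) / h_bar
= sqrt(2 * 9.109e-31 * 3.1239e-19) / 1.055e-34
= 7.1507e+09 /m
2*kappa*L = 2 * 7.1507e+09 * 1.93e-9
= 27.6016
T = exp(-27.6016) = 1.029891e-12

1.029891e-12


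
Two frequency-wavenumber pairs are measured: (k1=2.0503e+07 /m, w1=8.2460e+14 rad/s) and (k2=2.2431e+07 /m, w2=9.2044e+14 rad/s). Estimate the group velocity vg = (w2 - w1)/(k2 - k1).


vg = (w2 - w1) / (k2 - k1)
= (9.2044e+14 - 8.2460e+14) / (2.2431e+07 - 2.0503e+07)
= 9.5840e+13 / 1.9280e+06
= 4.9710e+07 m/s

4.9710e+07


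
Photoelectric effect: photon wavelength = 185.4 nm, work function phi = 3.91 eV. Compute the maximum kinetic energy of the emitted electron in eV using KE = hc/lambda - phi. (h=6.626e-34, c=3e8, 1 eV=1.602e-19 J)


E_photon = hc / lambda
= (6.626e-34)(3e8) / (185.4e-9)
= 1.0722e-18 J
= 6.6927 eV
KE = E_photon - phi
= 6.6927 - 3.91
= 2.7827 eV

2.7827


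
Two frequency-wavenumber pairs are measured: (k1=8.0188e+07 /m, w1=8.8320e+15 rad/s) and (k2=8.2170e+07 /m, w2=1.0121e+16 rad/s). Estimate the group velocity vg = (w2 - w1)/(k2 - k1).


vg = (w2 - w1) / (k2 - k1)
= (1.0121e+16 - 8.8320e+15) / (8.2170e+07 - 8.0188e+07)
= 1.2890e+15 / 1.9820e+06
= 6.5035e+08 m/s

6.5035e+08


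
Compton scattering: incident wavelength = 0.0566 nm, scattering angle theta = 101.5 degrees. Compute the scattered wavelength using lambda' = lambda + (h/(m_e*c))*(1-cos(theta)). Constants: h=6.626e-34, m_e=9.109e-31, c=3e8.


Compton wavelength: h/(m_e*c) = 2.4247e-12 m
d_lambda = 2.4247e-12 * (1 - cos(101.5 deg))
= 2.4247e-12 * 1.199368
= 2.9081e-12 m = 0.002908 nm
lambda' = 0.0566 + 0.002908
= 0.059508 nm

0.059508


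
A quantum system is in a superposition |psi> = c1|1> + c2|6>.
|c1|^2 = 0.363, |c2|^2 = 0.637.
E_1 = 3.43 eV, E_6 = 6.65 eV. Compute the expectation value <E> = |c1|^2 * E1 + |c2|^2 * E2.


<E> = |c1|^2 * E1 + |c2|^2 * E2
= 0.363 * 3.43 + 0.637 * 6.65
= 1.2451 + 4.2361
= 5.4811 eV

5.4811


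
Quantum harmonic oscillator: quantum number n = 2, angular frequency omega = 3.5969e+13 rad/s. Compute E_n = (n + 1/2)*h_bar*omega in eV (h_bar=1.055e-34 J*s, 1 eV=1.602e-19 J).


E = (n + 1/2) * h_bar * omega
= (2 + 0.5) * 1.055e-34 * 3.5969e+13
= 2.5 * 3.7947e-21
= 9.4868e-21 J
= 0.0592 eV

0.0592


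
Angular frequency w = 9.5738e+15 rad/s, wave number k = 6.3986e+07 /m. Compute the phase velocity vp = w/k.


vp = w / k
= 9.5738e+15 / 6.3986e+07
= 1.4962e+08 m/s

1.4962e+08


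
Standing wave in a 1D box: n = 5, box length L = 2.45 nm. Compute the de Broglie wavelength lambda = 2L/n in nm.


lambda = 2L / n
= 2 * 2.45 / 5
= 4.9 / 5
= 0.98 nm

0.98


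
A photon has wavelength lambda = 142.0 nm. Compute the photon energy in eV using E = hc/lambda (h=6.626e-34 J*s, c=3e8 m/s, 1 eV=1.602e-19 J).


E = hc / lambda
= (6.626e-34)(3e8) / (142.0e-9)
= 1.9878e-25 / 1.4200e-07
= 1.3999e-18 J
Converting to eV: 1.3999e-18 / 1.602e-19
= 8.7382 eV

8.7382


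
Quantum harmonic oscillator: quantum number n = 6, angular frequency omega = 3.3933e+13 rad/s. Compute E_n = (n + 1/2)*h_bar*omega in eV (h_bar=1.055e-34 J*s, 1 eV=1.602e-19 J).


E = (n + 1/2) * h_bar * omega
= (6 + 0.5) * 1.055e-34 * 3.3933e+13
= 6.5 * 3.5799e-21
= 2.3270e-20 J
= 0.1453 eV

0.1453


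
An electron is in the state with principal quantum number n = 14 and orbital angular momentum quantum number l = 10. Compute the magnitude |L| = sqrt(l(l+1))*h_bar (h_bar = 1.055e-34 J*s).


L = sqrt(l*(l+1)) * h_bar
= sqrt(10 * 11) * 1.055e-34
= sqrt(110) * 1.055e-34
= 10.4881 * 1.055e-34
= 1.1065e-33 J*s

1.1065e-33


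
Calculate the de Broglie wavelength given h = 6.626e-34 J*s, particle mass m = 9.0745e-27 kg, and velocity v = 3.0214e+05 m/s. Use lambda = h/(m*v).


lambda = h / (m * v)
= 6.626e-34 / (9.0745e-27 * 3.0214e+05)
= 6.626e-34 / 2.7418e-21
= 2.4167e-13 m

2.4167e-13


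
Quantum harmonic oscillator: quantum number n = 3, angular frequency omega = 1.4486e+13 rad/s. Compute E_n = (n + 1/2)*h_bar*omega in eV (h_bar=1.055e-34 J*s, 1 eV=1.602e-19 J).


E = (n + 1/2) * h_bar * omega
= (3 + 0.5) * 1.055e-34 * 1.4486e+13
= 3.5 * 1.5283e-21
= 5.3490e-21 J
= 0.0334 eV

0.0334


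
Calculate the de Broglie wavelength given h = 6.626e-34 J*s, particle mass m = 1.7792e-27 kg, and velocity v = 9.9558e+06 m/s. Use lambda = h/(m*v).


lambda = h / (m * v)
= 6.626e-34 / (1.7792e-27 * 9.9558e+06)
= 6.626e-34 / 1.7713e-20
= 3.7407e-14 m

3.7407e-14


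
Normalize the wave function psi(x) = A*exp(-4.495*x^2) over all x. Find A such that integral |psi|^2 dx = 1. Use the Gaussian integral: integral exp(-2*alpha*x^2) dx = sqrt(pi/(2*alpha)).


integral |psi|^2 dx = A^2 * sqrt(pi/(2*alpha)) = 1
A^2 = sqrt(2*alpha/pi)
= sqrt(2 * 4.495 / pi)
= 1.691628
A = sqrt(1.691628)
= 1.3006

1.3006


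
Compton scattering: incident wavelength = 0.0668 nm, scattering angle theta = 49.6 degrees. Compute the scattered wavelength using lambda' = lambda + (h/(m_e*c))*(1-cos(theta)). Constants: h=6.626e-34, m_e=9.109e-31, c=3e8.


Compton wavelength: h/(m_e*c) = 2.4247e-12 m
d_lambda = 2.4247e-12 * (1 - cos(49.6 deg))
= 2.4247e-12 * 0.35188
= 8.5321e-13 m = 0.000853 nm
lambda' = 0.0668 + 0.000853
= 0.067653 nm

0.067653


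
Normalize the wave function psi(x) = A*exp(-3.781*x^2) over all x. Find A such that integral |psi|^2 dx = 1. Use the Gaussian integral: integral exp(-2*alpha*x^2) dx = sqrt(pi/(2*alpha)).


integral |psi|^2 dx = A^2 * sqrt(pi/(2*alpha)) = 1
A^2 = sqrt(2*alpha/pi)
= sqrt(2 * 3.781 / pi)
= 1.55147
A = sqrt(1.55147)
= 1.2456

1.2456


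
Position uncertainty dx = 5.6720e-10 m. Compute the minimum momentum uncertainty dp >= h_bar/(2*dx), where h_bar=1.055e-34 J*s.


dp = h_bar / (2 * dx)
= 1.055e-34 / (2 * 5.6720e-10)
= 1.055e-34 / 1.1344e-09
= 9.3001e-26 kg*m/s

9.3001e-26


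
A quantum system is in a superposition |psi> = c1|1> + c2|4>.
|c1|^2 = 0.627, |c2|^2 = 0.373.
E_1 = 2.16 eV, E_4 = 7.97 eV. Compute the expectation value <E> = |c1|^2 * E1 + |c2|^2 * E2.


<E> = |c1|^2 * E1 + |c2|^2 * E2
= 0.627 * 2.16 + 0.373 * 7.97
= 1.3543 + 2.9728
= 4.3271 eV

4.3271


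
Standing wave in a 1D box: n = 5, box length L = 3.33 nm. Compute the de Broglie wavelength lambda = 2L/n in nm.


lambda = 2L / n
= 2 * 3.33 / 5
= 6.66 / 5
= 1.332 nm

1.332


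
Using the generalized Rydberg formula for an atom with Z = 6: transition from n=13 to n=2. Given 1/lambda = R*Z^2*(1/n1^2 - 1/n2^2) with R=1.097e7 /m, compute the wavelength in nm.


1/lambda = R * Z^2 * (1/n1^2 - 1/n2^2)
= 1.097e7 * 6^2 * (1/2^2 - 1/13^2)
= 1.097e7 * 36 * (0.25 - 0.005917)
= 9.6393e+07 /m
lambda = 1 / 9.6393e+07
= 10.3742 nm

10.3742


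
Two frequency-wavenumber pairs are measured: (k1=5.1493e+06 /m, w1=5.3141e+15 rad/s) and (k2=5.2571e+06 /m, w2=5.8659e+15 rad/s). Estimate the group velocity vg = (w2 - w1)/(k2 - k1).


vg = (w2 - w1) / (k2 - k1)
= (5.8659e+15 - 5.3141e+15) / (5.2571e+06 - 5.1493e+06)
= 5.5180e+14 / 1.0780e+05
= 5.1187e+09 m/s

5.1187e+09


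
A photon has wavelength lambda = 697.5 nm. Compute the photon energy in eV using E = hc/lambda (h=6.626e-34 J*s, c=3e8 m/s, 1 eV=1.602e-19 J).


E = hc / lambda
= (6.626e-34)(3e8) / (697.5e-9)
= 1.9878e-25 / 6.9750e-07
= 2.8499e-19 J
Converting to eV: 2.8499e-19 / 1.602e-19
= 1.779 eV

1.779


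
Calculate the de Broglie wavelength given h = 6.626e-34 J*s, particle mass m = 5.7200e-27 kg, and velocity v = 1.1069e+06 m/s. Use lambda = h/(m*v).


lambda = h / (m * v)
= 6.626e-34 / (5.7200e-27 * 1.1069e+06)
= 6.626e-34 / 6.3315e-21
= 1.0465e-13 m

1.0465e-13


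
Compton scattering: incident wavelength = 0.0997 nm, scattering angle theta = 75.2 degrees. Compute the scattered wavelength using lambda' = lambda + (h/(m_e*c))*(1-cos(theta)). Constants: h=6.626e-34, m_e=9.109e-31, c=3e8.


Compton wavelength: h/(m_e*c) = 2.4247e-12 m
d_lambda = 2.4247e-12 * (1 - cos(75.2 deg))
= 2.4247e-12 * 0.744554
= 1.8053e-12 m = 0.001805 nm
lambda' = 0.0997 + 0.001805
= 0.101505 nm

0.101505


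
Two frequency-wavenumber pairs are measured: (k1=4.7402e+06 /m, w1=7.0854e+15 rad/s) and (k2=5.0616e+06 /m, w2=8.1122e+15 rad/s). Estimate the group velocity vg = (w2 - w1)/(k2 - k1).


vg = (w2 - w1) / (k2 - k1)
= (8.1122e+15 - 7.0854e+15) / (5.0616e+06 - 4.7402e+06)
= 1.0268e+15 / 3.2140e+05
= 3.1948e+09 m/s

3.1948e+09


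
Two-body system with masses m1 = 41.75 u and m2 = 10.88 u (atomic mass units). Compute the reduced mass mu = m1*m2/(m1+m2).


mu = m1 * m2 / (m1 + m2)
= 41.75 * 10.88 / (41.75 + 10.88)
= 454.24 / 52.63
= 8.6308 u

8.6308


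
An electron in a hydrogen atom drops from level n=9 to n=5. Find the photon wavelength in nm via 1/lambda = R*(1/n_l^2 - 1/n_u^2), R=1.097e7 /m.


1/lambda = R * (1/n_l^2 - 1/n_u^2)
= 1.097e7 * (1/5^2 - 1/9^2)
= 1.097e7 * (0.04 - 0.012346)
= 1.097e7 * 0.027654
= 3.0337e+05 /m
lambda = 1 / 3.0337e+05 = 3296.3276 nm

3296.3276


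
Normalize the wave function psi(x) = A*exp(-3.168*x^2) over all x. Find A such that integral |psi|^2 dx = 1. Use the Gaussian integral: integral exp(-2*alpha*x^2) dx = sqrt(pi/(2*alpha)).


integral |psi|^2 dx = A^2 * sqrt(pi/(2*alpha)) = 1
A^2 = sqrt(2*alpha/pi)
= sqrt(2 * 3.168 / pi)
= 1.420145
A = sqrt(1.420145)
= 1.1917

1.1917


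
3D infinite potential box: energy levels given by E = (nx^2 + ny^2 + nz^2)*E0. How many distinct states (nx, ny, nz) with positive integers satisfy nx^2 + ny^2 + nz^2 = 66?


Enumerate all (nx, ny, nz) with nx^2 + ny^2 + nz^2 = 66:
(1,1,8)
(1,4,7)
(1,7,4)
(1,8,1)
(4,1,7)
(4,5,5)
(4,7,1)
(5,4,5)
(5,5,4)
(7,1,4)
(7,4,1)
(8,1,1)
Total degeneracy = 12

12


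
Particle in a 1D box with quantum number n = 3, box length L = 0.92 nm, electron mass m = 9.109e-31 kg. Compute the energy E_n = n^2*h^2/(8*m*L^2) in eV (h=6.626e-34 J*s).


E = n^2 * h^2 / (8 * m * L^2)
= 3^2 * (6.626e-34)^2 / (8 * 9.109e-31 * (0.92e-9)^2)
= 9 * 4.3904e-67 / (8 * 9.109e-31 * 8.4640e-19)
= 6.4063e-19 J
= 3.999 eV

3.999


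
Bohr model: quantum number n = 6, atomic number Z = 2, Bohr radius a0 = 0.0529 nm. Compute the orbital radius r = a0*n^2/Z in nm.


r = a0 * n^2 / Z
= 0.0529 * 6^2 / 2
= 0.0529 * 36 / 2
= 0.9522 nm

0.9522


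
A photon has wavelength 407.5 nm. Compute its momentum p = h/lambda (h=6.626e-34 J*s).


p = h / lambda
= 6.626e-34 / (407.5e-9)
= 6.626e-34 / 4.0750e-07
= 1.6260e-27 kg*m/s

1.6260e-27


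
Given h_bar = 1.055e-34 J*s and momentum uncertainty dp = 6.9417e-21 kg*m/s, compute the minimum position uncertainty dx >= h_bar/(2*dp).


dx = h_bar / (2 * dp)
= 1.055e-34 / (2 * 6.9417e-21)
= 1.055e-34 / 1.3883e-20
= 7.5990e-15 m

7.5990e-15


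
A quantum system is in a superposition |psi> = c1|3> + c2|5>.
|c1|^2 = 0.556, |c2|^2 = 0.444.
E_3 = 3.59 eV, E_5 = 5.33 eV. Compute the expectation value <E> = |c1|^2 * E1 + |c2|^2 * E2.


<E> = |c1|^2 * E1 + |c2|^2 * E2
= 0.556 * 3.59 + 0.444 * 5.33
= 1.996 + 2.3665
= 4.3626 eV

4.3626


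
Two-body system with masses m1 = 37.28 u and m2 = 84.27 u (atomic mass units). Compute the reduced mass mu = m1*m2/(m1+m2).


mu = m1 * m2 / (m1 + m2)
= 37.28 * 84.27 / (37.28 + 84.27)
= 3141.5856 / 121.55
= 25.846 u

25.846


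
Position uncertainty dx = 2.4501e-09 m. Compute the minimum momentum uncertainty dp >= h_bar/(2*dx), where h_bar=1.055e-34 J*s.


dp = h_bar / (2 * dx)
= 1.055e-34 / (2 * 2.4501e-09)
= 1.055e-34 / 4.9002e-09
= 2.1530e-26 kg*m/s

2.1530e-26


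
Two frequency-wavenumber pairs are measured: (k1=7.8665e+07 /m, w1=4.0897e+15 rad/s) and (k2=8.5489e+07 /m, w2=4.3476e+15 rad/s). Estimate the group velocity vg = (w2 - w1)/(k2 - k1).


vg = (w2 - w1) / (k2 - k1)
= (4.3476e+15 - 4.0897e+15) / (8.5489e+07 - 7.8665e+07)
= 2.5790e+14 / 6.8240e+06
= 3.7793e+07 m/s

3.7793e+07


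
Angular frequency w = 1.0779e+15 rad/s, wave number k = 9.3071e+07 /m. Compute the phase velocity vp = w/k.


vp = w / k
= 1.0779e+15 / 9.3071e+07
= 1.1581e+07 m/s

1.1581e+07


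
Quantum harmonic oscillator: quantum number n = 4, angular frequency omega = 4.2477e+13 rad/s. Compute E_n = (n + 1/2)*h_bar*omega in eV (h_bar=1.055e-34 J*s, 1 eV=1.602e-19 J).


E = (n + 1/2) * h_bar * omega
= (4 + 0.5) * 1.055e-34 * 4.2477e+13
= 4.5 * 4.4813e-21
= 2.0166e-20 J
= 0.1259 eV

0.1259


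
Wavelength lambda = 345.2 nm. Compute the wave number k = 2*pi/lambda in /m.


k = 2 * pi / lambda
= 6.2832 / (345.2e-9)
= 6.2832 / 3.4520e-07
= 1.8202e+07 /m

1.8202e+07


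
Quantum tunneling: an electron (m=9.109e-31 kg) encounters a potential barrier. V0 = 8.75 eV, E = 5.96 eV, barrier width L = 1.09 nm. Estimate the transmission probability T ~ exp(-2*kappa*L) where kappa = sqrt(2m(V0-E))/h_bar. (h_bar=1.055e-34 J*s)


V0 - E = 2.79 eV = 4.4696e-19 J
kappa = sqrt(2 * m * (V0-E)) / h_bar
= sqrt(2 * 9.109e-31 * 4.4696e-19) / 1.055e-34
= 8.5533e+09 /m
2*kappa*L = 2 * 8.5533e+09 * 1.09e-9
= 18.6461
T = exp(-18.6461) = 7.981907e-09

7.981907e-09


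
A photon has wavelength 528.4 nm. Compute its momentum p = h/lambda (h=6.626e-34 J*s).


p = h / lambda
= 6.626e-34 / (528.4e-9)
= 6.626e-34 / 5.2840e-07
= 1.2540e-27 kg*m/s

1.2540e-27


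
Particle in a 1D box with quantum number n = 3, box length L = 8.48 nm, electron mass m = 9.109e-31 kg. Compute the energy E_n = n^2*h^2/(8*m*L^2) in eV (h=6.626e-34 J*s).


E = n^2 * h^2 / (8 * m * L^2)
= 3^2 * (6.626e-34)^2 / (8 * 9.109e-31 * (8.48e-9)^2)
= 9 * 4.3904e-67 / (8 * 9.109e-31 * 7.1910e-17)
= 7.5404e-21 J
= 0.0471 eV

0.0471


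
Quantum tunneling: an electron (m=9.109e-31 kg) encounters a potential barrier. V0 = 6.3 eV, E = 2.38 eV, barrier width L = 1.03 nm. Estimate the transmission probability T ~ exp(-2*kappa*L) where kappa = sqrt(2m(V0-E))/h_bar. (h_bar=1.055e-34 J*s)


V0 - E = 3.92 eV = 6.2798e-19 J
kappa = sqrt(2 * m * (V0-E)) / h_bar
= sqrt(2 * 9.109e-31 * 6.2798e-19) / 1.055e-34
= 1.0138e+10 /m
2*kappa*L = 2 * 1.0138e+10 * 1.03e-9
= 20.8852
T = exp(-20.8852) = 8.504661e-10

8.504661e-10


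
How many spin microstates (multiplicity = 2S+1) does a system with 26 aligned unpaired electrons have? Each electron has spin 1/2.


Total spin S = N * (1/2) = 26 * 0.5 = 13.0
Spin multiplicity = 2S + 1
= 2 * 13.0 + 1
= 27

27


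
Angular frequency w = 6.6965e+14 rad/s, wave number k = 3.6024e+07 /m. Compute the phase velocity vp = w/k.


vp = w / k
= 6.6965e+14 / 3.6024e+07
= 1.8589e+07 m/s

1.8589e+07


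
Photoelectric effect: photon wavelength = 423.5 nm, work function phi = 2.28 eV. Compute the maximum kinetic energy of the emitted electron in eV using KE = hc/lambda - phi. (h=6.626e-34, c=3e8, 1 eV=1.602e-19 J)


E_photon = hc / lambda
= (6.626e-34)(3e8) / (423.5e-9)
= 4.6937e-19 J
= 2.9299 eV
KE = E_photon - phi
= 2.9299 - 2.28
= 0.6499 eV

0.6499


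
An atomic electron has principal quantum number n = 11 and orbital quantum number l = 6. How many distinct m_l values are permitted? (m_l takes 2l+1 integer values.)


m_l ranges from -l to +l in integer steps
So m_l goes from -6 to +6
Count = 2l + 1 = 2*6 + 1
= 13

13


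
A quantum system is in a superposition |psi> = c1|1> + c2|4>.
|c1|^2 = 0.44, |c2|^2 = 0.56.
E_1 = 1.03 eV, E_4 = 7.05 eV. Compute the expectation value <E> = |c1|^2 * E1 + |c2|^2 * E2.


<E> = |c1|^2 * E1 + |c2|^2 * E2
= 0.44 * 1.03 + 0.56 * 7.05
= 0.4532 + 3.948
= 4.4012 eV

4.4012


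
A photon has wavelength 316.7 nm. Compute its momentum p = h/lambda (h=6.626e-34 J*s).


p = h / lambda
= 6.626e-34 / (316.7e-9)
= 6.626e-34 / 3.1670e-07
= 2.0922e-27 kg*m/s

2.0922e-27


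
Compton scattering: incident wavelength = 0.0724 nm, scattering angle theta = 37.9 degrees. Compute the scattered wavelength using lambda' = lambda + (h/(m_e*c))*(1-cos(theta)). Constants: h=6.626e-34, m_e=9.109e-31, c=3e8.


Compton wavelength: h/(m_e*c) = 2.4247e-12 m
d_lambda = 2.4247e-12 * (1 - cos(37.9 deg))
= 2.4247e-12 * 0.210916
= 5.1141e-13 m = 0.000511 nm
lambda' = 0.0724 + 0.000511
= 0.072911 nm

0.072911


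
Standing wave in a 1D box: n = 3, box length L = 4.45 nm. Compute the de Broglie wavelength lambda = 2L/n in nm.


lambda = 2L / n
= 2 * 4.45 / 3
= 8.9 / 3
= 2.9667 nm

2.9667


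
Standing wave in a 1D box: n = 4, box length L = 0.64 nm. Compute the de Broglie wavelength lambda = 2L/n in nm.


lambda = 2L / n
= 2 * 0.64 / 4
= 1.28 / 4
= 0.32 nm

0.32


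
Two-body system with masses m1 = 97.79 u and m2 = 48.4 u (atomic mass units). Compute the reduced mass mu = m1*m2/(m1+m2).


mu = m1 * m2 / (m1 + m2)
= 97.79 * 48.4 / (97.79 + 48.4)
= 4733.036 / 146.19
= 32.3759 u

32.3759


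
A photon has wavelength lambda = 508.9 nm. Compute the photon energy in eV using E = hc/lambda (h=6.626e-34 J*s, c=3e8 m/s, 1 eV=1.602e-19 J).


E = hc / lambda
= (6.626e-34)(3e8) / (508.9e-9)
= 1.9878e-25 / 5.0890e-07
= 3.9061e-19 J
Converting to eV: 3.9061e-19 / 1.602e-19
= 2.4382 eV

2.4382


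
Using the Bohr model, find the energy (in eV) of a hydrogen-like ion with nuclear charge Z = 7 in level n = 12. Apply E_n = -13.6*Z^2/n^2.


E_n = -13.6 * Z^2 / n^2
= -13.6 * 7^2 / 12^2
= -13.6 * 49 / 144
= -4.6278 eV

-4.6278


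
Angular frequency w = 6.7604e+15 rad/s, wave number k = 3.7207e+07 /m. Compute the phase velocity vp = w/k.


vp = w / k
= 6.7604e+15 / 3.7207e+07
= 1.8170e+08 m/s

1.8170e+08


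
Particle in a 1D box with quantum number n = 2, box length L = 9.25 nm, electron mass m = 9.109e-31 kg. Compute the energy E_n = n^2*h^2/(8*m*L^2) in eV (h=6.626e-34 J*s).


E = n^2 * h^2 / (8 * m * L^2)
= 2^2 * (6.626e-34)^2 / (8 * 9.109e-31 * (9.25e-9)^2)
= 4 * 4.3904e-67 / (8 * 9.109e-31 * 8.5562e-17)
= 2.8166e-21 J
= 0.0176 eV

0.0176


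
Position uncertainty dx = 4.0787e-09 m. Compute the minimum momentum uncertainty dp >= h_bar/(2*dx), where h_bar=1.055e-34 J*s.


dp = h_bar / (2 * dx)
= 1.055e-34 / (2 * 4.0787e-09)
= 1.055e-34 / 8.1574e-09
= 1.2933e-26 kg*m/s

1.2933e-26


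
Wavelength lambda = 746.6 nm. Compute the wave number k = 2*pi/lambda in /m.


k = 2 * pi / lambda
= 6.2832 / (746.6e-9)
= 6.2832 / 7.4660e-07
= 8.4157e+06 /m

8.4157e+06


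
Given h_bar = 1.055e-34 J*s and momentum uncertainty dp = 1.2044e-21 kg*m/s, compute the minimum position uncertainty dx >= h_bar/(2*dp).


dx = h_bar / (2 * dp)
= 1.055e-34 / (2 * 1.2044e-21)
= 1.055e-34 / 2.4088e-21
= 4.3798e-14 m

4.3798e-14


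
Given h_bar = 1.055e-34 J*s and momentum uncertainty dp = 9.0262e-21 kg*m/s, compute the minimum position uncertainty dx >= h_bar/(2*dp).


dx = h_bar / (2 * dp)
= 1.055e-34 / (2 * 9.0262e-21)
= 1.055e-34 / 1.8052e-20
= 5.8441e-15 m

5.8441e-15


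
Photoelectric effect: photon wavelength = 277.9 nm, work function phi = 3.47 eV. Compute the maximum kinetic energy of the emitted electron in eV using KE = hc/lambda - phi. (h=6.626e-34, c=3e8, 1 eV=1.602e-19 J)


E_photon = hc / lambda
= (6.626e-34)(3e8) / (277.9e-9)
= 7.1529e-19 J
= 4.465 eV
KE = E_photon - phi
= 4.465 - 3.47
= 0.995 eV

0.995


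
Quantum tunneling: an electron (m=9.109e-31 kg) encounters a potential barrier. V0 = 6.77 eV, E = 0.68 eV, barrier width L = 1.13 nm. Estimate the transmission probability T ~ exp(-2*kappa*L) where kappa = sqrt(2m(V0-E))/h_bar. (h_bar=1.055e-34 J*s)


V0 - E = 6.09 eV = 9.7562e-19 J
kappa = sqrt(2 * m * (V0-E)) / h_bar
= sqrt(2 * 9.109e-31 * 9.7562e-19) / 1.055e-34
= 1.2637e+10 /m
2*kappa*L = 2 * 1.2637e+10 * 1.13e-9
= 28.5592
T = exp(-28.5592) = 3.952679e-13

3.952679e-13


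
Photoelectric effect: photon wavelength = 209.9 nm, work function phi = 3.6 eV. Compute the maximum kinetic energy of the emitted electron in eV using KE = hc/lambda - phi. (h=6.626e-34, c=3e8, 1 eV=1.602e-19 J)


E_photon = hc / lambda
= (6.626e-34)(3e8) / (209.9e-9)
= 9.4702e-19 J
= 5.9115 eV
KE = E_photon - phi
= 5.9115 - 3.6
= 2.3115 eV

2.3115


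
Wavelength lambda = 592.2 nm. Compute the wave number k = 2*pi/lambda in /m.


k = 2 * pi / lambda
= 6.2832 / (592.2e-9)
= 6.2832 / 5.9220e-07
= 1.0610e+07 /m

1.0610e+07


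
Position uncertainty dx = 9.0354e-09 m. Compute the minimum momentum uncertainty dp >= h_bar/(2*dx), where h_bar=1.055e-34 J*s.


dp = h_bar / (2 * dx)
= 1.055e-34 / (2 * 9.0354e-09)
= 1.055e-34 / 1.8071e-08
= 5.8381e-27 kg*m/s

5.8381e-27


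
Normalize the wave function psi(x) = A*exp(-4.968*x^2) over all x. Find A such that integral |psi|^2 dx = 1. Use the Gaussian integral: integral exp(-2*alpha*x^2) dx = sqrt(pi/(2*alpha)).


integral |psi|^2 dx = A^2 * sqrt(pi/(2*alpha)) = 1
A^2 = sqrt(2*alpha/pi)
= sqrt(2 * 4.968 / pi)
= 1.778406
A = sqrt(1.778406)
= 1.3336

1.3336


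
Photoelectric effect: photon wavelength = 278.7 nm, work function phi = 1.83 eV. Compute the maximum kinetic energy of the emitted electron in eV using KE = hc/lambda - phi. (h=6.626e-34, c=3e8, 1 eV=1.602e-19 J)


E_photon = hc / lambda
= (6.626e-34)(3e8) / (278.7e-9)
= 7.1324e-19 J
= 4.4522 eV
KE = E_photon - phi
= 4.4522 - 1.83
= 2.6222 eV

2.6222


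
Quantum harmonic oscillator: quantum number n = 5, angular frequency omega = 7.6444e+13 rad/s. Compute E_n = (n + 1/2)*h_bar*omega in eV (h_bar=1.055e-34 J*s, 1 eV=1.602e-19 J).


E = (n + 1/2) * h_bar * omega
= (5 + 0.5) * 1.055e-34 * 7.6444e+13
= 5.5 * 8.0648e-21
= 4.4357e-20 J
= 0.2769 eV

0.2769


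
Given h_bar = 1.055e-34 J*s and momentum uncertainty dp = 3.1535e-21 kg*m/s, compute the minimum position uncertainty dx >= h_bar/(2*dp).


dx = h_bar / (2 * dp)
= 1.055e-34 / (2 * 3.1535e-21)
= 1.055e-34 / 6.3070e-21
= 1.6727e-14 m

1.6727e-14


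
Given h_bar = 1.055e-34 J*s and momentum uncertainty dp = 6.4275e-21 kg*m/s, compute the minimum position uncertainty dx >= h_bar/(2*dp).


dx = h_bar / (2 * dp)
= 1.055e-34 / (2 * 6.4275e-21)
= 1.055e-34 / 1.2855e-20
= 8.2069e-15 m

8.2069e-15


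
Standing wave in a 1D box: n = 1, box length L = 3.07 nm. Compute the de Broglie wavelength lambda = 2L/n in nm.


lambda = 2L / n
= 2 * 3.07 / 1
= 6.14 / 1
= 6.14 nm

6.14


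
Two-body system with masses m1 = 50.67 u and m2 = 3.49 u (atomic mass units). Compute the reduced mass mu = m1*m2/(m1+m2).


mu = m1 * m2 / (m1 + m2)
= 50.67 * 3.49 / (50.67 + 3.49)
= 176.8383 / 54.16
= 3.2651 u

3.2651


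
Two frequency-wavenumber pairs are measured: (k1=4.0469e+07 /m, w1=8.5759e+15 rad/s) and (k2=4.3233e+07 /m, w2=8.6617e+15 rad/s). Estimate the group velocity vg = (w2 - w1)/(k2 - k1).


vg = (w2 - w1) / (k2 - k1)
= (8.6617e+15 - 8.5759e+15) / (4.3233e+07 - 4.0469e+07)
= 8.5800e+13 / 2.7640e+06
= 3.1042e+07 m/s

3.1042e+07


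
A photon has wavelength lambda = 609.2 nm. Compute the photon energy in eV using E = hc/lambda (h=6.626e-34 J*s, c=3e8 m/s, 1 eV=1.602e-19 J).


E = hc / lambda
= (6.626e-34)(3e8) / (609.2e-9)
= 1.9878e-25 / 6.0920e-07
= 3.2630e-19 J
Converting to eV: 3.2630e-19 / 1.602e-19
= 2.0368 eV

2.0368


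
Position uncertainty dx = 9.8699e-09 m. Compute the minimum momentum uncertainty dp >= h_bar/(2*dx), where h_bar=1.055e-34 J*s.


dp = h_bar / (2 * dx)
= 1.055e-34 / (2 * 9.8699e-09)
= 1.055e-34 / 1.9740e-08
= 5.3445e-27 kg*m/s

5.3445e-27


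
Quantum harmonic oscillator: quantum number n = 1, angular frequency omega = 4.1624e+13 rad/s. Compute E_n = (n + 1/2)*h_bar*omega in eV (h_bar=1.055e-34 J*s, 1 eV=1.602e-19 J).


E = (n + 1/2) * h_bar * omega
= (1 + 0.5) * 1.055e-34 * 4.1624e+13
= 1.5 * 4.3913e-21
= 6.5870e-21 J
= 0.0411 eV

0.0411


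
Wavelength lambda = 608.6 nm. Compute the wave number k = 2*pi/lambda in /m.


k = 2 * pi / lambda
= 6.2832 / (608.6e-9)
= 6.2832 / 6.0860e-07
= 1.0324e+07 /m

1.0324e+07


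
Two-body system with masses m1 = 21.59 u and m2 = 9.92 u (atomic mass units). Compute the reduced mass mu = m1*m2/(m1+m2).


mu = m1 * m2 / (m1 + m2)
= 21.59 * 9.92 / (21.59 + 9.92)
= 214.1728 / 31.51
= 6.797 u

6.797


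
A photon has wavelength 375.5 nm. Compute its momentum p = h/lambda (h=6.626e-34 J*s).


p = h / lambda
= 6.626e-34 / (375.5e-9)
= 6.626e-34 / 3.7550e-07
= 1.7646e-27 kg*m/s

1.7646e-27


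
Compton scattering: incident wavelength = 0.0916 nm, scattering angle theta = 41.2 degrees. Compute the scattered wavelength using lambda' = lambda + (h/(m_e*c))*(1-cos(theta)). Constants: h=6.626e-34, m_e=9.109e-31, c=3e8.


Compton wavelength: h/(m_e*c) = 2.4247e-12 m
d_lambda = 2.4247e-12 * (1 - cos(41.2 deg))
= 2.4247e-12 * 0.247585
= 6.0032e-13 m = 0.0006 nm
lambda' = 0.0916 + 0.0006
= 0.0922 nm

0.0922


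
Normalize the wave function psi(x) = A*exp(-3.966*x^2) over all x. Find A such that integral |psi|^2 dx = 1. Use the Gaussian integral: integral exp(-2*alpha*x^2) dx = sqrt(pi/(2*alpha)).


integral |psi|^2 dx = A^2 * sqrt(pi/(2*alpha)) = 1
A^2 = sqrt(2*alpha/pi)
= sqrt(2 * 3.966 / pi)
= 1.588973
A = sqrt(1.588973)
= 1.2605

1.2605


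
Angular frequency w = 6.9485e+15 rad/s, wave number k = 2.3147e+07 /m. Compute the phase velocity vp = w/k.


vp = w / k
= 6.9485e+15 / 2.3147e+07
= 3.0019e+08 m/s

3.0019e+08


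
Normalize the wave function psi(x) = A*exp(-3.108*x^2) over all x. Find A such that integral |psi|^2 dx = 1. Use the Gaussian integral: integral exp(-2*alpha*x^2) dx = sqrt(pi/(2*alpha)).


integral |psi|^2 dx = A^2 * sqrt(pi/(2*alpha)) = 1
A^2 = sqrt(2*alpha/pi)
= sqrt(2 * 3.108 / pi)
= 1.406632
A = sqrt(1.406632)
= 1.186

1.186


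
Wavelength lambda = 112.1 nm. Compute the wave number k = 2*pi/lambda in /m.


k = 2 * pi / lambda
= 6.2832 / (112.1e-9)
= 6.2832 / 1.1210e-07
= 5.6050e+07 /m

5.6050e+07


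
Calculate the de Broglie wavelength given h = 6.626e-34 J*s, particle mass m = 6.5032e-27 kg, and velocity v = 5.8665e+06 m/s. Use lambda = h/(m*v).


lambda = h / (m * v)
= 6.626e-34 / (6.5032e-27 * 5.8665e+06)
= 6.626e-34 / 3.8151e-20
= 1.7368e-14 m

1.7368e-14


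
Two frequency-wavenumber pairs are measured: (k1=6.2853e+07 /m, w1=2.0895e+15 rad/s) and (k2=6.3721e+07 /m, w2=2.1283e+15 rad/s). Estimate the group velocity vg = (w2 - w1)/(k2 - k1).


vg = (w2 - w1) / (k2 - k1)
= (2.1283e+15 - 2.0895e+15) / (6.3721e+07 - 6.2853e+07)
= 3.8800e+13 / 8.6800e+05
= 4.4700e+07 m/s

4.4700e+07


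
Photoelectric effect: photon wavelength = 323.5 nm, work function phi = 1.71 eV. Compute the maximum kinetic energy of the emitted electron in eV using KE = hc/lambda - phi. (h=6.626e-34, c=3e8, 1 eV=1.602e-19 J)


E_photon = hc / lambda
= (6.626e-34)(3e8) / (323.5e-9)
= 6.1447e-19 J
= 3.8356 eV
KE = E_photon - phi
= 3.8356 - 1.71
= 2.1256 eV

2.1256


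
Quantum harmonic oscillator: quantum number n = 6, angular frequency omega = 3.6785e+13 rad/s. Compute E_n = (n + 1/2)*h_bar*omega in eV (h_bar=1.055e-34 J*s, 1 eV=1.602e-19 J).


E = (n + 1/2) * h_bar * omega
= (6 + 0.5) * 1.055e-34 * 3.6785e+13
= 6.5 * 3.8808e-21
= 2.5225e-20 J
= 0.1575 eV

0.1575


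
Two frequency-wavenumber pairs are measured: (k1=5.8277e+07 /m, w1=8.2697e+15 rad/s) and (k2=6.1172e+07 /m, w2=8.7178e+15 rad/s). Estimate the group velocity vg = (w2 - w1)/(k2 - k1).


vg = (w2 - w1) / (k2 - k1)
= (8.7178e+15 - 8.2697e+15) / (6.1172e+07 - 5.8277e+07)
= 4.4810e+14 / 2.8950e+06
= 1.5478e+08 m/s

1.5478e+08
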